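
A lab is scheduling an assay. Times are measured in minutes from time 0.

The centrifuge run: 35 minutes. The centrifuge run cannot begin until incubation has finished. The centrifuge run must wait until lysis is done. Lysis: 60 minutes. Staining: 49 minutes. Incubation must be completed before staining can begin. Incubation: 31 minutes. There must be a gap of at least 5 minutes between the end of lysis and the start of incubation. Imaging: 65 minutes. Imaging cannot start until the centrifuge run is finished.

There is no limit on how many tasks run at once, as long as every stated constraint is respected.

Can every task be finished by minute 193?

No

Lysis has no prerequisites, so it starts at minute 0 and finishes at minute 60.
Incubation cannot begin until lysis (finishes minute 60, plus 5-minute gap → minute 65). It runs from minute 65 to 65 + 31 = minute 96.
Staining waits on incubation (finishes minute 96), so it starts at minute 96 and finishes at 96 + 49 = minute 145.
The centrifuge run cannot start until incubation (finishes minute 96); lysis (finishes minute 60). The controlling bound is minute 96, so the centrifuge run finishes at 96 + 35 = minute 131.
Imaging waits on the centrifuge run (finishes minute 131), so it starts at minute 131 and finishes at 131 + 65 = minute 196.
The earliest everything can be done is minute 196, which is after the deadline of 193, so it is not possible.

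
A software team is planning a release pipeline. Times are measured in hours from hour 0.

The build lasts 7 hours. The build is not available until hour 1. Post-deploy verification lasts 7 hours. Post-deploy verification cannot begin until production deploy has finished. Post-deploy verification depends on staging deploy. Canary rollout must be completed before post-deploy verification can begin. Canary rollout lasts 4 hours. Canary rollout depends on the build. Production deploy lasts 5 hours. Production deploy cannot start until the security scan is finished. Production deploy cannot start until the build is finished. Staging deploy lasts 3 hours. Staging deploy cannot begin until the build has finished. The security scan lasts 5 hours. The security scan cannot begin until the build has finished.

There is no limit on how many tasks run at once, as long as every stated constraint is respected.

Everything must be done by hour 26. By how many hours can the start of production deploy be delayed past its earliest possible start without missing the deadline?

1

After its own release at hour 1, the build can start at hour 1 and finishes at hour 8.
After the build (finishes hour 8), the security scan can start at hour 8 and finishes at hour 13.
For production deploy: the security scan (finishes hour 13); the build (finishes hour 8). Taking the maximum gives a start of hour 13, and it finishes at 13 + 5 = hour 18.

Working backward from the deadline:
Post-deploy verification has no dependents, so it just needs to finish by hour 26. Starting by 26 − 7 = hour 19 achieves that.
Since post-deploy verification (must start by hour 19) depends on it, production deploy must finish by hour 19. Backing off its 5-hour duration gives a latest start of hour 14.
So production deploy can start as early as hour 13 and as late as hour 14, giving 14 − 13 = 1 hour of slack.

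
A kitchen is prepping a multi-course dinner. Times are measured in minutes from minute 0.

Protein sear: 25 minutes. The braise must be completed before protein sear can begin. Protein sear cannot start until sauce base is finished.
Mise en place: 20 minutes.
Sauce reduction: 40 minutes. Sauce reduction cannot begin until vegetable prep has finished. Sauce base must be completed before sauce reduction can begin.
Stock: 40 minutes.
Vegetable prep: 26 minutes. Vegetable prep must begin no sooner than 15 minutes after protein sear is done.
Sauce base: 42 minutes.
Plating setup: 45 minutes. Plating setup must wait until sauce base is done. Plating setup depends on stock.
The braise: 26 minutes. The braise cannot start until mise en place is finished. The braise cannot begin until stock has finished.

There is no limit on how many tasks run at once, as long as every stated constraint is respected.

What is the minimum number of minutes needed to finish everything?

172

Sauce base can start immediately at minute 0; it finishes at minute 42.
Stock has no prerequisites, so it starts at minute 0 and finishes at minute 40.
Plating setup needs all of sauce base (finishes minute 42); stock (finishes minute 40). That puts its earliest start at minute 42; it finishes at 42 + 45 = minute 87.
Mise en place can start immediately at minute 0; it finishes at minute 20.
The braise has to wait for mise en place (finishes minute 20); stock (finishes minute 40). The latest of these is minute 40, so the braise runs minute 40 to 40 + 26 = minute 66.
Protein sear cannot start until the braise (finishes minute 66); sauce base (finishes minute 42). The controlling bound is minute 66, so protein sear finishes at 66 + 25 = minute 91.
Vegetable prep waits on protein sear (finishes minute 91, plus 15-minute gap → minute 106), so it starts at minute 106 and finishes at 106 + 26 = minute 132.
Sauce reduction has to wait for vegetable prep (finishes minute 132); sauce base (finishes minute 42). The latest of these is minute 132, so sauce reduction runs minute 132 to 132 + 40 = minute 172.
All tasks are finished once the last one completes. Finish times: Mise en place at 20, Stock at 40, Sauce base at 42, The braise at 66, Protein sear at 91, Vegetable prep at 132, Sauce reduction at 172, Plating setup at 87. The latest is minute 172.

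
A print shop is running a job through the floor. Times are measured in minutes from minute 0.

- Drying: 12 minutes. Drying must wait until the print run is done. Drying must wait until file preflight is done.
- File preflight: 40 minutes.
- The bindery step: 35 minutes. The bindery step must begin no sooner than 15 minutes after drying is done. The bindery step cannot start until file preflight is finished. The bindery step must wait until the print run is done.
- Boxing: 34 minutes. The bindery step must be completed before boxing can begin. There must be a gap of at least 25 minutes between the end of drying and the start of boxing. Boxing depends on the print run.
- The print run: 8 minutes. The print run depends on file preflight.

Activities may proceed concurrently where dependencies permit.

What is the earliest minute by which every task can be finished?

144

Nothing blocks file preflight, so it runs from minute 0 to minute 40.
The print run cannot begin until file preflight (finishes minute 40). It runs from minute 40 to 40 + 8 = minute 48.
For drying: the print run (finishes minute 48); file preflight (finishes minute 40). Taking the maximum gives a start of minute 48, and it finishes at 48 + 12 = minute 60.
The bindery step needs all of drying (finishes minute 60, plus 15-minute gap → minute 75); file preflight (finishes minute 40); the print run (finishes minute 48). That puts its earliest start at minute 75; it finishes at 75 + 35 = minute 110.
Boxing cannot start until the bindery step (finishes minute 110); drying (finishes minute 60, plus 25-minute gap → minute 85); the print run (finishes minute 48). The controlling bound is minute 110, so boxing finishes at 110 + 34 = minute 144.
All tasks are finished once the last one completes. Finish times: File preflight at 40, The print run at 48, Drying at 60, The bindery step at 110, Boxing at 144. The latest is minute 144.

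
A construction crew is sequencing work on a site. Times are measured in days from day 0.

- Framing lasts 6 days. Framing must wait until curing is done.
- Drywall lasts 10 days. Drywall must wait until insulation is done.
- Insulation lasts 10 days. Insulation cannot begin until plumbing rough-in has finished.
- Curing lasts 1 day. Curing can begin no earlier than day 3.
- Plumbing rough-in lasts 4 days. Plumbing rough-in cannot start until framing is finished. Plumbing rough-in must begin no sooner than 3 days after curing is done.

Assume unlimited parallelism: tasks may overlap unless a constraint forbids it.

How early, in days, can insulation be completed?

Curing cannot begin until its own release at day 3. It runs from day 3 to 3 + 1 = day 4.
After curing (finishes day 4), framing can start at day 4 and finishes at day 10.
For plumbing rough-in: framing (finishes day 10); curing (finishes day 4, plus 3-day gap → day 7). Taking the maximum gives a start of day 10, and it finishes at 10 + 4 = day 14.
Insulation waits on plumbing rough-in (finishes day 14), so it starts at day 14 and finishes at 14 + 10 = day 24.

24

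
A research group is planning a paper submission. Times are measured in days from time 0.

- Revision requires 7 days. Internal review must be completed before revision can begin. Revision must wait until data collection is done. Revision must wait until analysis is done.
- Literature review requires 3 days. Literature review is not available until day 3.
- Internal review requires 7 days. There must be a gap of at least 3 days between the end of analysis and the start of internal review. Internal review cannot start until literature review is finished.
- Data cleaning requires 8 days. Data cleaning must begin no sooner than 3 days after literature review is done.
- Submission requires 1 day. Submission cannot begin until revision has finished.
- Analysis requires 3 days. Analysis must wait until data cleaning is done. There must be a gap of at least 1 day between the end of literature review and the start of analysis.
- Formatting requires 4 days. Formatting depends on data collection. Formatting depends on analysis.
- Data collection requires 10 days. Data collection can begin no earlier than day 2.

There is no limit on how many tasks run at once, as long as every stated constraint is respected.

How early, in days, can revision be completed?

37

Data collection waits on its own release at day 2, so it starts at day 2 and finishes at 2 + 10 = day 12.
Literature review waits on its own release at day 3, so it starts at day 3 and finishes at 3 + 3 = day 6.
Data cleaning cannot begin until literature review (finishes day 6, plus 3-day gap → day 9). It runs from day 9 to 9 + 8 = day 17.
For analysis: data cleaning (finishes day 17); literature review (finishes day 6, plus 1-day gap → day 7). Taking the maximum gives a start of day 17, and it finishes at 17 + 3 = day 20.
For internal review: analysis (finishes day 20, plus 3-day gap → day 23); literature review (finishes day 6). Taking the maximum gives a start of day 23, and it finishes at 23 + 7 = day 30.
Revision cannot start until internal review (finishes day 30); data collection (finishes day 12); analysis (finishes day 20). The controlling bound is day 30, so revision finishes at 30 + 7 = day 37.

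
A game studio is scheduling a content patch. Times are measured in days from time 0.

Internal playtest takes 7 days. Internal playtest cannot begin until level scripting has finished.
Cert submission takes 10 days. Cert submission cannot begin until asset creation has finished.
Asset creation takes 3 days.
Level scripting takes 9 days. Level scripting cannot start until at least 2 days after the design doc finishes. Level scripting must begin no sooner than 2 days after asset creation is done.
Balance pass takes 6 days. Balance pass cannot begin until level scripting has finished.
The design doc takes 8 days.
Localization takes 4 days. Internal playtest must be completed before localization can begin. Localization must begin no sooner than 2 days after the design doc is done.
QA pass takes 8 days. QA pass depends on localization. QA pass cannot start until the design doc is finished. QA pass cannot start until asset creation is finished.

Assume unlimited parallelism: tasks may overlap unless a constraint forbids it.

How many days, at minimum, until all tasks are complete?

Asset creation has no prerequisites, so it starts at day 0 and finishes at day 3.
Cert submission cannot begin until asset creation (finishes day 3). It runs from day 3 to 3 + 10 = day 13.
The design doc can start immediately at day 0; it finishes at day 8.
Level scripting has to wait for the design doc (finishes day 8, plus 2-day gap → day 10); asset creation (finishes day 3, plus 2-day gap → day 5). The latest of these is day 10, so level scripting runs day 10 to 10 + 9 = day 19.
Balance pass waits on level scripting (finishes day 19), so it starts at day 19 and finishes at 19 + 6 = day 25.
Internal playtest cannot begin until level scripting (finishes day 19). It runs from day 19 to 19 + 7 = day 26.
Localization needs all of internal playtest (finishes day 26); the design doc (finishes day 8, plus 2-day gap → day 10). That puts its earliest start at day 26; it finishes at 26 + 4 = day 30.
QA pass needs all of localization (finishes day 30); the design doc (finishes day 8); asset creation (finishes day 3). That puts its earliest start at day 30; it finishes at 30 + 8 = day 38.
All tasks are finished once the last one completes. Finish times: The design doc at 8, Asset creation at 3, Level scripting at 19, Internal playtest at 26, Balance pass at 25, Localization at 30, QA pass at 38, Cert submission at 13. The latest is day 38.

38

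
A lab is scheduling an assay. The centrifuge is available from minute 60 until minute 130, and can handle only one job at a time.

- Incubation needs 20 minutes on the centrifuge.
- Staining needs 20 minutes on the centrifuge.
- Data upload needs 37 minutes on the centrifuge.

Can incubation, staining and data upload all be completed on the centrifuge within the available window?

No

The centrifuge window is 130 − 60 = 70 minutes.
Running back to back, the jobs need 20 + 20 + 37 = 77 minutes on the centrifuge.
Since 77 > 70, they cannot all fit.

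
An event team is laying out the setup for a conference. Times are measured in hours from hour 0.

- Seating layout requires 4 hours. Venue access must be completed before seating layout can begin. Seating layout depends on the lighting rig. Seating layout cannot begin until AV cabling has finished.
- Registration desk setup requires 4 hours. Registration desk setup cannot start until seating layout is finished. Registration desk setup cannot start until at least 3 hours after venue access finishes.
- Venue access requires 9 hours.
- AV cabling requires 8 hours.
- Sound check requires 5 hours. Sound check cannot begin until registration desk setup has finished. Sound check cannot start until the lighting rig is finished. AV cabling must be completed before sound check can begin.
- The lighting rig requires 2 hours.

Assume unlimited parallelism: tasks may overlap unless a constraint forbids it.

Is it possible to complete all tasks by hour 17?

No

AV cabling has no prerequisites, so it starts at hour 0 and finishes at hour 8.
The lighting rig has no prerequisites, so it starts at hour 0 and finishes at hour 2.
Nothing blocks venue access, so it runs from hour 0 to hour 9.
Seating layout has to wait for venue access (finishes hour 9); the lighting rig (finishes hour 2); AV cabling (finishes hour 8). The latest of these is hour 9, so seating layout runs hour 9 to 9 + 4 = hour 13.
Registration desk setup needs all of seating layout (finishes hour 13); venue access (finishes hour 9, plus 3-hour gap → hour 12). That puts its earliest start at hour 13; it finishes at 13 + 4 = hour 17.
Sound check needs all of registration desk setup (finishes hour 17); the lighting rig (finishes hour 2); AV cabling (finishes hour 8). That puts its earliest start at hour 17; it finishes at 17 + 5 = hour 22.
The earliest everything can be done is hour 22, which is after the deadline of 17, so it is not possible.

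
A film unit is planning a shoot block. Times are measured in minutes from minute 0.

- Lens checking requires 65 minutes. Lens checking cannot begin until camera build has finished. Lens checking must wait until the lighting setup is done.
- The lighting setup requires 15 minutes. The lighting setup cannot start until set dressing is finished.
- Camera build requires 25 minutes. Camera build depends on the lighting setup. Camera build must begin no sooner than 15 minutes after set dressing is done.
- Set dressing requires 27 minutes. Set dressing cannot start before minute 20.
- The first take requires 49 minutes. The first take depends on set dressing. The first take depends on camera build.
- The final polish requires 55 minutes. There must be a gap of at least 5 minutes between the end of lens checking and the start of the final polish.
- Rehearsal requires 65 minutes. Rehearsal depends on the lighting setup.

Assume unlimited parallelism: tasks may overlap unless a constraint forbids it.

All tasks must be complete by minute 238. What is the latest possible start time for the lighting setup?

73

Nothing follows the final polish; the deadline of minute 238 is its only limit. It must start by 238 − 55 = minute 183.
Since the final polish (must start by minute 183, minus 5-minute gap → minute 178) depends on it, lens checking must finish by minute 178. Backing off its 65-minute duration gives a latest start of minute 113.
To finish by minute 238, the first take (duration 49) must start no later than minute 189.
Camera build feeds lens checking (must start by minute 113); the first take (must start by minute 189). Taking the minimum, camera build must finish by minute 113 and start by 113 − 25 = minute 88.
Nothing follows rehearsal; the deadline of minute 238 is its only limit. It must start by 238 − 65 = minute 173.
The lighting setup must finish in time for camera build (must start by minute 88); lens checking (must start by minute 113); rehearsal (must start by minute 173). The tightest is minute 88, so the lighting setup must start by 88 − 15 = minute 73.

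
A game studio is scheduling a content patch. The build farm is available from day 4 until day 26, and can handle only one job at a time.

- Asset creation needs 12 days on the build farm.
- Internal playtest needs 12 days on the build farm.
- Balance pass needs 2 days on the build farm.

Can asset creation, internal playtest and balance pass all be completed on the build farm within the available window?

No

The build farm window is 26 − 4 = 22 days.
Running back to back, the jobs need 12 + 12 + 2 = 26 days on the build farm.
Since 26 > 22, they cannot all fit.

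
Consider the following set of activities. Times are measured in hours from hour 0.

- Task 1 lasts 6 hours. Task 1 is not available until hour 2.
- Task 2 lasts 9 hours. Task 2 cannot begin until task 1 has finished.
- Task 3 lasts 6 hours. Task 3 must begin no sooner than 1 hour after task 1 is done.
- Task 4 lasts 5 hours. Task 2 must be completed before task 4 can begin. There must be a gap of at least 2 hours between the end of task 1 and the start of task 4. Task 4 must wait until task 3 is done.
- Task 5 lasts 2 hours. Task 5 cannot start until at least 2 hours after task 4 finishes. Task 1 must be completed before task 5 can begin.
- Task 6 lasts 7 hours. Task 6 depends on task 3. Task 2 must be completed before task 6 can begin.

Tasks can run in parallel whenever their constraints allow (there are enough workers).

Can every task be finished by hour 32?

Yes

Task 1 cannot begin until its own release at hour 2. It runs from hour 2 to 2 + 6 = hour 8.
Task 3 waits on task 1 (finishes hour 8, plus 1-hour gap → hour 9), so it starts at hour 9 and finishes at 9 + 6 = hour 15.
Task 2 cannot begin until task 1 (finishes hour 8). It runs from hour 8 to 8 + 9 = hour 17.
Task 6 has to wait for task 3 (finishes hour 15); task 2 (finishes hour 17). The latest of these is hour 17, so task 6 runs hour 17 to 17 + 7 = hour 24.
For task 4: task 2 (finishes hour 17); task 1 (finishes hour 8, plus 2-hour gap → hour 10); task 3 (finishes hour 15). Taking the maximum gives a start of hour 17, and it finishes at 17 + 5 = hour 22.
Task 5 has to wait for task 4 (finishes hour 22, plus 2-hour gap → hour 24); task 1 (finishes hour 8). The latest of these is hour 24, so task 5 runs hour 24 to 24 + 2 = hour 26.
Every task is finished by hour 26, which is no later than the deadline of 32, so the schedule is feasible.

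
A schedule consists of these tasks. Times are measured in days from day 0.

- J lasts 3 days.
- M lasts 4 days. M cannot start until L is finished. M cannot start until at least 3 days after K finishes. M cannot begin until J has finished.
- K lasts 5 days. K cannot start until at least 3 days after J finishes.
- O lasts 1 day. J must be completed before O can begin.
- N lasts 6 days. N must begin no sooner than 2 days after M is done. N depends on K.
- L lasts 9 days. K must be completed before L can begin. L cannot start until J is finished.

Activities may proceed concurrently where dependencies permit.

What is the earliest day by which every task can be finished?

Nothing blocks J, so it runs from day 0 to day 3.
O waits on J (finishes day 3), so it starts at day 3 and finishes at 3 + 1 = day 4.
K waits on J (finishes day 3, plus 3-day gap → day 6), so it starts at day 6 and finishes at 6 + 5 = day 11.
For L: K (finishes day 11); J (finishes day 3). Taking the maximum gives a start of day 11, and it finishes at 11 + 9 = day 20.
For M: L (finishes day 20); K (finishes day 11, plus 3-day gap → day 14); J (finishes day 3). Taking the maximum gives a start of day 20, and it finishes at 20 + 4 = day 24.
N has to wait for M (finishes day 24, plus 2-day gap → day 26); K (finishes day 11). The latest of these is day 26, so N runs day 26 to 26 + 6 = day 32.
All tasks are finished once the last one completes. Finish times: J at 3, K at 11, L at 20, M at 24, N at 32, O at 4. The latest is day 32.

32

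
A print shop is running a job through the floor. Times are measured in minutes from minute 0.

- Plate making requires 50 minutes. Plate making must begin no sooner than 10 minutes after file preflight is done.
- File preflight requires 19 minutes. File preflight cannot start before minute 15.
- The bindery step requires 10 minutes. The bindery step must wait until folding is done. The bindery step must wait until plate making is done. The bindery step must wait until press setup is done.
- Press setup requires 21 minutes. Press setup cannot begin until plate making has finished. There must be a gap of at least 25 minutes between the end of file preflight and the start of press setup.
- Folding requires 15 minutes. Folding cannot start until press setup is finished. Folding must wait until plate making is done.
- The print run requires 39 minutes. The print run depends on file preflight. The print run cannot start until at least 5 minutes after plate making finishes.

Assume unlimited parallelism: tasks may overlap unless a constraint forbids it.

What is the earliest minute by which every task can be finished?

File preflight waits on its own release at minute 15, so it starts at minute 15 and finishes at 15 + 19 = minute 34.
After file preflight (finishes minute 34, plus 10-minute gap → minute 44), plate making can start at minute 44 and finishes at minute 94.
The print run cannot start until file preflight (finishes minute 34); plate making (finishes minute 94, plus 5-minute gap → minute 99). The controlling bound is minute 99, so the print run finishes at 99 + 39 = minute 138.
Press setup needs all of plate making (finishes minute 94); file preflight (finishes minute 34, plus 25-minute gap → minute 59). That puts its earliest start at minute 94; it finishes at 94 + 21 = minute 115.
Folding has to wait for press setup (finishes minute 115); plate making (finishes minute 94). The latest of these is minute 115, so folding runs minute 115 to 115 + 15 = minute 130.
For the bindery step: folding (finishes minute 130); plate making (finishes minute 94); press setup (finishes minute 115). Taking the maximum gives a start of minute 130, and it finishes at 130 + 10 = minute 140.
All tasks are finished once the last one completes. Finish times: File preflight at 34, Plate making at 94, Press setup at 115, The print run at 138, Folding at 130, The bindery step at 140. The latest is minute 140.

140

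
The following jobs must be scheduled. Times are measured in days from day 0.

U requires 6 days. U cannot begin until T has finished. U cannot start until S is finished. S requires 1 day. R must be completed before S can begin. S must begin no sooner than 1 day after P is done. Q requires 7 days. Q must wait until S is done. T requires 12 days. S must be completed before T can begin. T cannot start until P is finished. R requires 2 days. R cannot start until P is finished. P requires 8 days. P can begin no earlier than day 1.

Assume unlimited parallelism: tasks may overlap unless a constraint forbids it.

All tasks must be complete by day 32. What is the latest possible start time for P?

Q must finish by day 32; it takes 7 days, so it must start by 32 − 7 = day 25.
Nothing follows U; the deadline of day 32 is its only limit. It must start by 32 − 6 = day 26.
T must finish before U (must start by day 26). With a 12-day duration, T must start by 26 − 12 = day 14.
S has several dependents: Q (must start by day 25); T (must start by day 14); U (must start by day 26). The earliest of those limits is day 14, so S must start by 14 − 1 = day 13.
R must finish before S (must start by day 13). With a 2-day duration, R must start by 13 − 2 = day 11.
P has several dependents: R (must start by day 11); S (must start by day 13, minus 1-day gap → day 12); T (must start by day 14). The earliest of those limits is day 11, so P must start by 11 − 8 = day 3.

3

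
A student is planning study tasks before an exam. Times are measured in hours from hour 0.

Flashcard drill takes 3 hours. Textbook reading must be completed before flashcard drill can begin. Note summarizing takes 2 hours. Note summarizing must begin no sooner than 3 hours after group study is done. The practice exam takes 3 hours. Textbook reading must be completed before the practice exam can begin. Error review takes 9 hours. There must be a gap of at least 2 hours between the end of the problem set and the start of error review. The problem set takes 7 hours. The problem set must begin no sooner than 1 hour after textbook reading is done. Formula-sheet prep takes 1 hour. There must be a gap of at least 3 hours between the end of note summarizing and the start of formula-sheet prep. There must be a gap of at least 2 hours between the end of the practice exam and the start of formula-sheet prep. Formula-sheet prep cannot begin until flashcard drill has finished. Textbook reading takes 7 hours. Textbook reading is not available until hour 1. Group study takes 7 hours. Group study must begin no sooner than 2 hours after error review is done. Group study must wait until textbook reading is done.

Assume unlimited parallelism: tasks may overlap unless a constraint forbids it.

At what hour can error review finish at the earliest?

27

Textbook reading cannot begin until its own release at hour 1. It runs from hour 1 to 1 + 7 = hour 8.
After textbook reading (finishes hour 8, plus 1-hour gap → hour 9), the problem set can start at hour 9 and finishes at hour 16.
Error review waits on the problem set (finishes hour 16, plus 2-hour gap → hour 18), so it starts at hour 18 and finishes at 18 + 9 = hour 27.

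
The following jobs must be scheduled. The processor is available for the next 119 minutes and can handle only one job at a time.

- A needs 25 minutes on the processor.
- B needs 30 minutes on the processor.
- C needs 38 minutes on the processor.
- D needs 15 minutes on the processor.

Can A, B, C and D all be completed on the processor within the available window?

Yes

Running back to back, the jobs need 25 + 30 + 38 + 15 = 108 minutes on the processor.
Since 108 ≤ 119, they fit within the window.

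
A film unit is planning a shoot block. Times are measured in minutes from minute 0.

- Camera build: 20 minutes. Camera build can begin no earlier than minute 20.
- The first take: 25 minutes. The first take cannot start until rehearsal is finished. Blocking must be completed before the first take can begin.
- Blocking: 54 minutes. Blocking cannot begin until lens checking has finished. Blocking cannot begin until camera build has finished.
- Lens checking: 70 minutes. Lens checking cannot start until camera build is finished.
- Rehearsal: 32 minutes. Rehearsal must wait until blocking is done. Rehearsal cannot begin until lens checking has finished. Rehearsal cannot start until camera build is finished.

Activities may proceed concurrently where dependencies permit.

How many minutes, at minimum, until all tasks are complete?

After its own release at minute 20, camera build can start at minute 20 and finishes at minute 40.
Lens checking cannot begin until camera build (finishes minute 40). It runs from minute 40 to 40 + 70 = minute 110.
Blocking needs all of lens checking (finishes minute 110); camera build (finishes minute 40). That puts its earliest start at minute 110; it finishes at 110 + 54 = minute 164.
For rehearsal: blocking (finishes minute 164); lens checking (finishes minute 110); camera build (finishes minute 40). Taking the maximum gives a start of minute 164, and it finishes at 164 + 32 = minute 196.
The first take cannot start until rehearsal (finishes minute 196); blocking (finishes minute 164). The controlling bound is minute 196, so the first take finishes at 196 + 25 = minute 221.
All tasks are finished once the last one completes. Finish times: Camera build at 40, Lens checking at 110, Blocking at 164, Rehearsal at 196, The first take at 221. The latest is minute 221.

221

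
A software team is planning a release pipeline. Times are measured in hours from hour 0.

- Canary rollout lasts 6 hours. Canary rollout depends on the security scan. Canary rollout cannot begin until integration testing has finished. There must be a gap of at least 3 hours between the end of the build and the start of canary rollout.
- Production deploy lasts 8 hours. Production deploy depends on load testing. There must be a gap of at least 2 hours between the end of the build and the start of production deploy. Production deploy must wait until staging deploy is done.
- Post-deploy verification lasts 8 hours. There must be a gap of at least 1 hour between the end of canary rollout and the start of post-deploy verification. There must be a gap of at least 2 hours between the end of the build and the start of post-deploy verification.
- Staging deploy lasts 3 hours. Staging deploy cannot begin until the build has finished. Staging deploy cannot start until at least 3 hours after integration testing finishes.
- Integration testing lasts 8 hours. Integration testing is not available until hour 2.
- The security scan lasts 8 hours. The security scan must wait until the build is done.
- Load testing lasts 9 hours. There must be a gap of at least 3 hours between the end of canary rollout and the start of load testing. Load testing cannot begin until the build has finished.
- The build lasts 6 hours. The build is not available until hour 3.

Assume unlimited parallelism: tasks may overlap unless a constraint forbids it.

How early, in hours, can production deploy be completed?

After its own release at hour 2, integration testing can start at hour 2 and finishes at hour 10.
After its own release at hour 3, the build can start at hour 3 and finishes at hour 9.
Staging deploy needs all of the build (finishes hour 9); integration testing (finishes hour 10, plus 3-hour gap → hour 13). That puts its earliest start at hour 13; it finishes at 13 + 3 = hour 16.
The security scan waits on the build (finishes hour 9), so it starts at hour 9 and finishes at 9 + 8 = hour 17.
Canary rollout has to wait for the security scan (finishes hour 17); integration testing (finishes hour 10); the build (finishes hour 9, plus 3-hour gap → hour 12). The latest of these is hour 17, so canary rollout runs hour 17 to 17 + 6 = hour 23.
Load testing needs all of canary rollout (finishes hour 23, plus 3-hour gap → hour 26); the build (finishes hour 9). That puts its earliest start at hour 26; it finishes at 26 + 9 = hour 35.
Production deploy needs all of load testing (finishes hour 35); the build (finishes hour 9, plus 2-hour gap → hour 11); staging deploy (finishes hour 16). That puts its earliest start at hour 35; it finishes at 35 + 8 = hour 43.

43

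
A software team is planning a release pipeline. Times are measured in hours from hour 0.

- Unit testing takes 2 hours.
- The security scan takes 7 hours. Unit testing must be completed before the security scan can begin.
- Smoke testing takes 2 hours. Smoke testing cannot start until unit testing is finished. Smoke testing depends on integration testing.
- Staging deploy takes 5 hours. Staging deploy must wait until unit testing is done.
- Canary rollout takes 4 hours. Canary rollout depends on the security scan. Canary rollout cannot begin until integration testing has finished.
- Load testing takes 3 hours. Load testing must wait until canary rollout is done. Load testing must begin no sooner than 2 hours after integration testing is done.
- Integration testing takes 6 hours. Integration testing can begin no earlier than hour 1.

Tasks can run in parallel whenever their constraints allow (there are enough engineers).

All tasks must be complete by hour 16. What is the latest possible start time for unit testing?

0

Nothing follows load testing; the deadline of hour 16 is its only limit. It must start by 16 − 3 = hour 13.
Canary rollout must finish before load testing (must start by hour 13). With a 4-hour duration, canary rollout must start by 13 − 4 = hour 9.
The security scan feeds into canary rollout (must start by hour 9); so the security scan must finish by hour 9 and therefore start by hour 2.
To finish by hour 16, staging deploy (duration 5) must start no later than hour 11.
Smoke testing must finish by hour 16; it takes 2 hours, so it must start by 16 − 2 = hour 14.
Unit testing must finish in time for the security scan (must start by hour 2); staging deploy (must start by hour 11); smoke testing (must start by hour 14). The tightest is hour 2, so unit testing must start by 2 − 2 = hour 0.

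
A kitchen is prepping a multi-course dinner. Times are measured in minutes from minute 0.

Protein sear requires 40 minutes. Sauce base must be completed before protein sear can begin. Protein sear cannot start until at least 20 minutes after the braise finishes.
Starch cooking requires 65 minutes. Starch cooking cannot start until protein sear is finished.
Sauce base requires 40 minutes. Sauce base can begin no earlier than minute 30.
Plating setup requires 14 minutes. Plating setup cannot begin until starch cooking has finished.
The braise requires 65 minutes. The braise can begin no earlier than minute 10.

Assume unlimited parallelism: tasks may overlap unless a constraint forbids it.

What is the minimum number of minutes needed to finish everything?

214

The braise waits on its own release at minute 10, so it starts at minute 10 and finishes at 10 + 65 = minute 75.
Sauce base cannot begin until its own release at minute 30. It runs from minute 30 to 30 + 40 = minute 70.
Protein sear cannot start until sauce base (finishes minute 70); the braise (finishes minute 75, plus 20-minute gap → minute 95). The controlling bound is minute 95, so protein sear finishes at 95 + 40 = minute 135.
Starch cooking cannot begin until protein sear (finishes minute 135). It runs from minute 135 to 135 + 65 = minute 200.
Plating setup cannot begin until starch cooking (finishes minute 200). It runs from minute 200 to 200 + 14 = minute 214.
All tasks are finished once the last one completes. Finish times: Sauce base at 70, The braise at 75, Protein sear at 135, Starch cooking at 200, Plating setup at 214. The latest is minute 214.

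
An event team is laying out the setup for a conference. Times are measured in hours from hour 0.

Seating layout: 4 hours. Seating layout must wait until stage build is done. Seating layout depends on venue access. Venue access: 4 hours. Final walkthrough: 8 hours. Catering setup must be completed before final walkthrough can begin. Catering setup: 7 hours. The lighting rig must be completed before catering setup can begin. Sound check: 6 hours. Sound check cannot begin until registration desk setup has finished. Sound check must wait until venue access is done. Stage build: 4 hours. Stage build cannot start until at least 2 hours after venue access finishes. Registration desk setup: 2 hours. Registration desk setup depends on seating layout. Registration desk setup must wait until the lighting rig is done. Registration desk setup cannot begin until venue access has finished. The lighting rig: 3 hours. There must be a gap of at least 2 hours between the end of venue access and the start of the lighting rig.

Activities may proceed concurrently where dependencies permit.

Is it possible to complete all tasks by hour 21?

No

Venue access has no prerequisites, so it starts at hour 0 and finishes at hour 4.
The lighting rig cannot begin until venue access (finishes hour 4, plus 2-hour gap → hour 6). It runs from hour 6 to 6 + 3 = hour 9.
After the lighting rig (finishes hour 9), catering setup can start at hour 9 and finishes at hour 16.
Final walkthrough waits on catering setup (finishes hour 16), so it starts at hour 16 and finishes at 16 + 8 = hour 24.
After venue access (finishes hour 4, plus 2-hour gap → hour 6), stage build can start at hour 6 and finishes at hour 10.
For seating layout: stage build (finishes hour 10); venue access (finishes hour 4). Taking the maximum gives a start of hour 10, and it finishes at 10 + 4 = hour 14.
Registration desk setup needs all of seating layout (finishes hour 14); the lighting rig (finishes hour 9); venue access (finishes hour 4). That puts its earliest start at hour 14; it finishes at 14 + 2 = hour 16.
Sound check has to wait for registration desk setup (finishes hour 16); venue access (finishes hour 4). The latest of these is hour 16, so sound check runs hour 16 to 16 + 6 = hour 22.
The earliest everything can be done is hour 24, which is after the deadline of 21, so it is not possible.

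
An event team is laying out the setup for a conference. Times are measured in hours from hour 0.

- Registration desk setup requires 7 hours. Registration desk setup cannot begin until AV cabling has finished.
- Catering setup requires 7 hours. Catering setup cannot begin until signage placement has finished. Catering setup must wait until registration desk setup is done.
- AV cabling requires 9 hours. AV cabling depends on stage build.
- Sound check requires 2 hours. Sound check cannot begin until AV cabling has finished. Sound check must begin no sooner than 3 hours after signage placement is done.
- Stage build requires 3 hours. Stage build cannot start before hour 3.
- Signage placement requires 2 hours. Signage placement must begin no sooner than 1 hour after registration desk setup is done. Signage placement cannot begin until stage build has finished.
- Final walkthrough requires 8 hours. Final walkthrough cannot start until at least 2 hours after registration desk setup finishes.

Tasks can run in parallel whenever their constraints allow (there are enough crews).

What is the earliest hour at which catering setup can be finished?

32

After its own release at hour 3, stage build can start at hour 3 and finishes at hour 6.
After stage build (finishes hour 6), AV cabling can start at hour 6 and finishes at hour 15.
Registration desk setup waits on AV cabling (finishes hour 15), so it starts at hour 15 and finishes at 15 + 7 = hour 22.
For signage placement: registration desk setup (finishes hour 22, plus 1-hour gap → hour 23); stage build (finishes hour 6). Taking the maximum gives a start of hour 23, and it finishes at 23 + 2 = hour 25.
Catering setup cannot start until signage placement (finishes hour 25); registration desk setup (finishes hour 22). The controlling bound is hour 25, so catering setup finishes at 25 + 7 = hour 32.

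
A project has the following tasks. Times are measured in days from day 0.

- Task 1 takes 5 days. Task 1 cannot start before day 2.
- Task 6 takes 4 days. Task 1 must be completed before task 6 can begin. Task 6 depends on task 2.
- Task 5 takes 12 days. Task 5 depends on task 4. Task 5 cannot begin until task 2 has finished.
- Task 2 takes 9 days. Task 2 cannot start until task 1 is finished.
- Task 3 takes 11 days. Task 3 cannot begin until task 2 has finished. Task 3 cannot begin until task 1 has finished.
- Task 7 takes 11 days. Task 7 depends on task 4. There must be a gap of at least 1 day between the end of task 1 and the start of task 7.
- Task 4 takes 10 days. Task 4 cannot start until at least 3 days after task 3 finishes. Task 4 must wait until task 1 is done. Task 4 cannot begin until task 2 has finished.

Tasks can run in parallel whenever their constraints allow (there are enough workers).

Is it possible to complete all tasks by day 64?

Yes

Task 1 cannot begin until its own release at day 2. It runs from day 2 to 2 + 5 = day 7.
Task 2 waits on task 1 (finishes day 7), so it starts at day 7 and finishes at 7 + 9 = day 16.
Task 6 cannot start until task 1 (finishes day 7); task 2 (finishes day 16). The controlling bound is day 16, so task 6 finishes at 16 + 4 = day 20.
Task 3 cannot start until task 2 (finishes day 16); task 1 (finishes day 7). The controlling bound is day 16, so task 3 finishes at 16 + 11 = day 27.
For task 4: task 3 (finishes day 27, plus 3-day gap → day 30); task 1 (finishes day 7); task 2 (finishes day 16). Taking the maximum gives a start of day 30, and it finishes at 30 + 10 = day 40.
Task 7 needs all of task 4 (finishes day 40); task 1 (finishes day 7, plus 1-day gap → day 8). That puts its earliest start at day 40; it finishes at 40 + 11 = day 51.
Task 5 cannot start until task 4 (finishes day 40); task 2 (finishes day 16). The controlling bound is day 40, so task 5 finishes at 40 + 12 = day 52.
Every task is finished by day 52, which is no later than the deadline of 64, so the schedule is feasible.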